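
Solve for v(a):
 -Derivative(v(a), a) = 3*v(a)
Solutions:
 v(a) = C1*exp(-3*a)


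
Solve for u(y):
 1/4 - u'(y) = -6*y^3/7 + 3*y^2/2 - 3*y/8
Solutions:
 u(y) = C1 + 3*y^4/14 - y^3/2 + 3*y^2/16 + y/4


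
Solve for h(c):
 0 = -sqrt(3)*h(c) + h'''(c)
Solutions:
 h(c) = C3*exp(3^(1/6)*c) + (C1*sin(3^(2/3)*c/2) + C2*cos(3^(2/3)*c/2))*exp(-3^(1/6)*c/2)


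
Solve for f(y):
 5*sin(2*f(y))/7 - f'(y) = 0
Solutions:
 -5*y/7 + log(cos(2*f(y)) - 1)/4 - log(cos(2*f(y)) + 1)/4 = C1


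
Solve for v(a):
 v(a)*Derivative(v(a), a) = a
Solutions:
 v(a) = -sqrt(C1 + a^2)
 v(a) = sqrt(C1 + a^2)


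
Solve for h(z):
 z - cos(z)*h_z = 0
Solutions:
 h(z) = C1 + Integral(z/cos(z), z)


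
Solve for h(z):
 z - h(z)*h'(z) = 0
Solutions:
 h(z) = -sqrt(C1 + z^2)
 h(z) = sqrt(C1 + z^2)


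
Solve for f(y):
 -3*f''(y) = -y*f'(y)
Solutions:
 f(y) = C1 + C2*erfi(sqrt(6)*y/6)


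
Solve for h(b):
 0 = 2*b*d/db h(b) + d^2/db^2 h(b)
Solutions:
 h(b) = C1 + C2*erf(b)


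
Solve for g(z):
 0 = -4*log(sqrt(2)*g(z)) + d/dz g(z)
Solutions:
 -Integral(1/(2*log(_y) + log(2)), (_y, g(z)))/2 = C1 - z


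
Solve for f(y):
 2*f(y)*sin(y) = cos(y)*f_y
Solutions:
 f(y) = C1/cos(y)^2


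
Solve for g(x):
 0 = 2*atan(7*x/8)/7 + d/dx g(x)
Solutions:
 g(x) = C1 - 2*x*atan(7*x/8)/7 + 8*log(49*x^2 + 64)/49


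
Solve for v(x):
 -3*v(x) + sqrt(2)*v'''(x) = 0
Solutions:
 v(x) = C3*exp(2^(5/6)*3^(1/3)*x/2) + (C1*sin(6^(5/6)*x/4) + C2*cos(6^(5/6)*x/4))*exp(-2^(5/6)*3^(1/3)*x/4)


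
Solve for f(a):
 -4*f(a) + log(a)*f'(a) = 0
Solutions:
 f(a) = C1*exp(4*li(a))


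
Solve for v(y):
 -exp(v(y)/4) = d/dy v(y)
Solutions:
 v(y) = 4*log(1/(C1 + y)) + 8*log(2)


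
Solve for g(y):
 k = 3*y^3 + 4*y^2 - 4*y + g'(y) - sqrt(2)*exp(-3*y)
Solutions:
 g(y) = C1 + k*y - 3*y^4/4 - 4*y^3/3 + 2*y^2 - sqrt(2)*exp(-3*y)/3


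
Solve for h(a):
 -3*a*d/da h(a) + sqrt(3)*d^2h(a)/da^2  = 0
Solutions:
 h(a) = C1 + C2*erfi(sqrt(2)*3^(1/4)*a/2)


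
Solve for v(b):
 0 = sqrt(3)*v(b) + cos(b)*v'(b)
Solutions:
 v(b) = C1*(sin(b) - 1)^(sqrt(3)/2)/(sin(b) + 1)^(sqrt(3)/2)


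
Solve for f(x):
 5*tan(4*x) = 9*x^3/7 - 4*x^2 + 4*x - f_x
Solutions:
 f(x) = C1 + 9*x^4/28 - 4*x^3/3 + 2*x^2 + 5*log(cos(4*x))/4


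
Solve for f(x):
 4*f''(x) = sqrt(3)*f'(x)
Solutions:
 f(x) = C1 + C2*exp(sqrt(3)*x/4)


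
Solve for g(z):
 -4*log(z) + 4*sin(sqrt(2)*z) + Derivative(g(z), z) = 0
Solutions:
 g(z) = C1 + 4*z*log(z) - 4*z + 2*sqrt(2)*cos(sqrt(2)*z)


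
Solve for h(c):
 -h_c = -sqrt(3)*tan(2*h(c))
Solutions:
 h(c) = -asin(C1*exp(2*sqrt(3)*c))/2 + pi/2
 h(c) = asin(C1*exp(2*sqrt(3)*c))/2


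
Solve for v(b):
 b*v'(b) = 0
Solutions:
 v(b) = C1


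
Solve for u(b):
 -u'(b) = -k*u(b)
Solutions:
 u(b) = C1*exp(b*k)


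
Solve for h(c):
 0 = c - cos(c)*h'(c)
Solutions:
 h(c) = C1 + Integral(c/cos(c), c)


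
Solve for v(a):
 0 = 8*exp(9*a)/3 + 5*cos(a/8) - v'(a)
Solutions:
 v(a) = C1 + 8*exp(9*a)/27 + 40*sin(a/8)


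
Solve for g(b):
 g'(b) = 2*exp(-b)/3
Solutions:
 g(b) = C1 - 2*exp(-b)/3


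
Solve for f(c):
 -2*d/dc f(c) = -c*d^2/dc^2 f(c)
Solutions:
 f(c) = C1 + C2*c^3


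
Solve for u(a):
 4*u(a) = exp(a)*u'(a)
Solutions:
 u(a) = C1*exp(-4*exp(-a))


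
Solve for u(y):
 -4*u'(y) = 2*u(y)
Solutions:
 u(y) = C1*exp(-y/2)


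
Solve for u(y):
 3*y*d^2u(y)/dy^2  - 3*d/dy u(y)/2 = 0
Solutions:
 u(y) = C1 + C2*y^(3/2)


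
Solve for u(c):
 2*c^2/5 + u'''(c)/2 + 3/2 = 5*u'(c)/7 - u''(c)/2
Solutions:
 u(c) = C1 + C2*exp(c*(-7 + sqrt(329))/14) + C3*exp(-c*(7 + sqrt(329))/14) + 14*c^3/75 + 49*c^2/125 + 4291*c/1250


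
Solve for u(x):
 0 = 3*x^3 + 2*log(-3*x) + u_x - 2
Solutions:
 u(x) = C1 - 3*x^4/4 - 2*x*log(-x) + 2*x*(2 - log(3))


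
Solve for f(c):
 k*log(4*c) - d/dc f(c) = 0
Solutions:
 f(c) = C1 + c*k*log(c) - c*k + c*k*log(4)


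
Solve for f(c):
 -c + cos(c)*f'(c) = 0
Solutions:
 f(c) = C1 + Integral(c/cos(c), c)


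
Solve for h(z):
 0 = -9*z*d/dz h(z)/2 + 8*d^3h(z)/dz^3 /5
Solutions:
 h(z) = C1 + Integral(C2*airyai(2^(2/3)*45^(1/3)*z/4) + C3*airybi(2^(2/3)*45^(1/3)*z/4), z)


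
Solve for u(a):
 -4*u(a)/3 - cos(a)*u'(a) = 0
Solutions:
 u(a) = C1*(sin(a) - 1)^(2/3)/(sin(a) + 1)^(2/3)


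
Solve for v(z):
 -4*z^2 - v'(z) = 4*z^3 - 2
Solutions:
 v(z) = C1 - z^4 - 4*z^3/3 + 2*z


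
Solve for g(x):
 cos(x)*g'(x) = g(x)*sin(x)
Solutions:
 g(x) = C1/cos(x)


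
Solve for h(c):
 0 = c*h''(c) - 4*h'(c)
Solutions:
 h(c) = C1 + C2*c^5


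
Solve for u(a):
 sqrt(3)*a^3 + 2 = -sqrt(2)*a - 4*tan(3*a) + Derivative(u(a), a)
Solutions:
 u(a) = C1 + sqrt(3)*a^4/4 + sqrt(2)*a^2/2 + 2*a - 4*log(cos(3*a))/3


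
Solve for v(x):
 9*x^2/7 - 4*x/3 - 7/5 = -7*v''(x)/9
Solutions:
 v(x) = C1 + C2*x - 27*x^4/196 + 2*x^3/7 + 9*x^2/10


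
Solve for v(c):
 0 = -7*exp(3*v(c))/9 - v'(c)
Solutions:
 v(c) = log(1/(C1 + 7*c))/3 + log(3)/3
 v(c) = log((-3^(1/3) - 3^(5/6)*I)*(1/(C1 + 7*c))^(1/3)/2)
 v(c) = log((-3^(1/3) + 3^(5/6)*I)*(1/(C1 + 7*c))^(1/3)/2)


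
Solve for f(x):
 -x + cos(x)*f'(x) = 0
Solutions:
 f(x) = C1 + Integral(x/cos(x), x)


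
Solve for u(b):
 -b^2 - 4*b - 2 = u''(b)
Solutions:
 u(b) = C1 + C2*b - b^4/12 - 2*b^3/3 - b^2


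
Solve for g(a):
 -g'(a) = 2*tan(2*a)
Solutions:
 g(a) = C1 + log(cos(2*a))


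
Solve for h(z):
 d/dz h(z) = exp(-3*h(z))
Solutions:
 h(z) = log(C1 + 3*z)/3
 h(z) = log((-3^(1/3) - 3^(5/6)*I)*(C1 + z)^(1/3)/2)
 h(z) = log((-3^(1/3) + 3^(5/6)*I)*(C1 + z)^(1/3)/2)


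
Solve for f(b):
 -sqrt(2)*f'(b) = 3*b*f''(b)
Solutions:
 f(b) = C1 + C2*b^(1 - sqrt(2)/3)


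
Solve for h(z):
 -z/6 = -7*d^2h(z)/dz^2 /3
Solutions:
 h(z) = C1 + C2*z + z^3/84


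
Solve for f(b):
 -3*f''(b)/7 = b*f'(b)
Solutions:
 f(b) = C1 + C2*erf(sqrt(42)*b/6)


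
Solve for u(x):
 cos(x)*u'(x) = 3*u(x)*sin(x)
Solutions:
 u(x) = C1/cos(x)^3


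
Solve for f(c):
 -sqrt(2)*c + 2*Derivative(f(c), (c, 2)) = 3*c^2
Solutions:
 f(c) = C1 + C2*c + c^4/8 + sqrt(2)*c^3/12


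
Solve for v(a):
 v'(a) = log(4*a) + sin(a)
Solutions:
 v(a) = C1 + a*log(a) - a + 2*a*log(2) - cos(a)


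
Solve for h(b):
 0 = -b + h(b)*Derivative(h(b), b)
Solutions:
 h(b) = -sqrt(C1 + b^2)
 h(b) = sqrt(C1 + b^2)


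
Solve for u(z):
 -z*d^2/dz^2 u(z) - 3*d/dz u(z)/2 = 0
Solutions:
 u(z) = C1 + C2/sqrt(z)


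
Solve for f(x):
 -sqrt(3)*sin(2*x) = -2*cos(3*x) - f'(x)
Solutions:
 f(x) = C1 - 2*sin(3*x)/3 - sqrt(3)*cos(2*x)/2


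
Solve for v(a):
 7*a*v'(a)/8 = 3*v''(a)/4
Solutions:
 v(a) = C1 + C2*erfi(sqrt(21)*a/6)


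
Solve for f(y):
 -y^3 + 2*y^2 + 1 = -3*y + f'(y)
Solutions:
 f(y) = C1 - y^4/4 + 2*y^3/3 + 3*y^2/2 + y


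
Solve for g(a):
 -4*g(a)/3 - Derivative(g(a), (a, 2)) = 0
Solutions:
 g(a) = C1*sin(2*sqrt(3)*a/3) + C2*cos(2*sqrt(3)*a/3)


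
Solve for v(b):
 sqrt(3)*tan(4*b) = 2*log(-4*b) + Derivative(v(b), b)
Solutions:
 v(b) = C1 - 2*b*log(-b) - 4*b*log(2) + 2*b - sqrt(3)*log(cos(4*b))/4


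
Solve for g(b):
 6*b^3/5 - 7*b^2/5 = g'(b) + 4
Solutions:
 g(b) = C1 + 3*b^4/10 - 7*b^3/15 - 4*b


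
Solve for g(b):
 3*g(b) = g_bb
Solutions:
 g(b) = C1*exp(-sqrt(3)*b) + C2*exp(sqrt(3)*b)


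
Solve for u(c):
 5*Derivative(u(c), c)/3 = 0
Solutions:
 u(c) = C1


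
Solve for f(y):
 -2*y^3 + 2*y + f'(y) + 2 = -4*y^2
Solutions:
 f(y) = C1 + y^4/2 - 4*y^3/3 - y^2 - 2*y


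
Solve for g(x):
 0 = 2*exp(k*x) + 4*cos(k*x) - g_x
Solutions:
 g(x) = C1 + 2*exp(k*x)/k + 4*sin(k*x)/k


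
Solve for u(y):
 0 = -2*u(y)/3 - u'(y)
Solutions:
 u(y) = C1*exp(-2*y/3)


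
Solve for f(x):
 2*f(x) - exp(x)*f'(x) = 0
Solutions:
 f(x) = C1*exp(-2*exp(-x))


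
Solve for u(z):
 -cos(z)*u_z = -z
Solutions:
 u(z) = C1 + Integral(z/cos(z), z)


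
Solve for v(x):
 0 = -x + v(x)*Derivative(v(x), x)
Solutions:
 v(x) = -sqrt(C1 + x^2)
 v(x) = sqrt(C1 + x^2)


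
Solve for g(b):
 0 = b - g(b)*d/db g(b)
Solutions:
 g(b) = -sqrt(C1 + b^2)
 g(b) = sqrt(C1 + b^2)


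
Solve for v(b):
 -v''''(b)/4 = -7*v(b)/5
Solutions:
 v(b) = C1*exp(-sqrt(2)*5^(3/4)*7^(1/4)*b/5) + C2*exp(sqrt(2)*5^(3/4)*7^(1/4)*b/5) + C3*sin(sqrt(2)*5^(3/4)*7^(1/4)*b/5) + C4*cos(sqrt(2)*5^(3/4)*7^(1/4)*b/5)


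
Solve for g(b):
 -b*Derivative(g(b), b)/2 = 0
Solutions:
 g(b) = C1


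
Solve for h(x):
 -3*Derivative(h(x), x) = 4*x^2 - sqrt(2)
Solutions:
 h(x) = C1 - 4*x^3/9 + sqrt(2)*x/3


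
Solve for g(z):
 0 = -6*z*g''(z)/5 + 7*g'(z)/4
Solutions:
 g(z) = C1 + C2*z^(59/24)


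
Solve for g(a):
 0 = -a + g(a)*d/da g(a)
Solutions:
 g(a) = -sqrt(C1 + a^2)
 g(a) = sqrt(C1 + a^2)


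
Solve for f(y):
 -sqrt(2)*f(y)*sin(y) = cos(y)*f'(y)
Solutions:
 f(y) = C1*cos(y)^(sqrt(2))


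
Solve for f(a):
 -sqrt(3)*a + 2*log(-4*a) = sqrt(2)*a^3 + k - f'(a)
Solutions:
 f(a) = C1 + sqrt(2)*a^4/4 + sqrt(3)*a^2/2 + a*(k - 4*log(2) + 2) - 2*a*log(-a)


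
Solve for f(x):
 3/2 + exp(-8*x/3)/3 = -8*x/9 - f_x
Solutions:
 f(x) = C1 - 4*x^2/9 - 3*x/2 + exp(-8*x/3)/8


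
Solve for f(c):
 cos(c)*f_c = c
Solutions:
 f(c) = C1 + Integral(c/cos(c), c)


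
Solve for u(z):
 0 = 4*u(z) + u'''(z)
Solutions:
 u(z) = C3*exp(-2^(2/3)*z) + (C1*sin(2^(2/3)*sqrt(3)*z/2) + C2*cos(2^(2/3)*sqrt(3)*z/2))*exp(2^(2/3)*z/2)


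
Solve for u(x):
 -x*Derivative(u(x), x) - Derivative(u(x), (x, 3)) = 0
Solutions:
 u(x) = C1 + Integral(C2*airyai(-x) + C3*airybi(-x), x)


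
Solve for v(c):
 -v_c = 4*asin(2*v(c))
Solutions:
 Integral(1/asin(2*_y), (_y, v(c))) = C1 - 4*c


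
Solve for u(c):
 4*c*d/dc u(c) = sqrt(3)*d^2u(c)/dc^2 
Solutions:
 u(c) = C1 + C2*erfi(sqrt(2)*3^(3/4)*c/3)


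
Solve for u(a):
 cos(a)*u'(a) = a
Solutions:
 u(a) = C1 + Integral(a/cos(a), a)


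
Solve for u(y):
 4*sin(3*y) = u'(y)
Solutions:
 u(y) = C1 - 4*cos(3*y)/3


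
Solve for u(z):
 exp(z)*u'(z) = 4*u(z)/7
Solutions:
 u(z) = C1*exp(-4*exp(-z)/7)


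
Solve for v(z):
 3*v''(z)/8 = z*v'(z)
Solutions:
 v(z) = C1 + C2*erfi(2*sqrt(3)*z/3)


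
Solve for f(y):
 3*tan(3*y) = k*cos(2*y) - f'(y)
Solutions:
 f(y) = C1 + k*sin(2*y)/2 + log(cos(3*y))


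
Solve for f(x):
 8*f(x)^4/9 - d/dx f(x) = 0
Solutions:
 f(x) = 3^(1/3)*(-1/(C1 + 8*x))^(1/3)
 f(x) = (-1/(C1 + 8*x))^(1/3)*(-3^(1/3) - 3^(5/6)*I)/2
 f(x) = (-1/(C1 + 8*x))^(1/3)*(-3^(1/3) + 3^(5/6)*I)/2


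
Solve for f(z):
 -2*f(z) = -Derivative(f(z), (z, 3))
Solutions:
 f(z) = C3*exp(2^(1/3)*z) + (C1*sin(2^(1/3)*sqrt(3)*z/2) + C2*cos(2^(1/3)*sqrt(3)*z/2))*exp(-2^(1/3)*z/2)


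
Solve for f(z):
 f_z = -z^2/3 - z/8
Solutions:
 f(z) = C1 - z^3/9 - z^2/16


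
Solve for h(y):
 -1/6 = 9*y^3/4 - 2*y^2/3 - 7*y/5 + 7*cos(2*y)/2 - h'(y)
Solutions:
 h(y) = C1 + 9*y^4/16 - 2*y^3/9 - 7*y^2/10 + y/6 + 7*sin(2*y)/4


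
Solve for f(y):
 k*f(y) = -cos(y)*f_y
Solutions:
 f(y) = C1*exp(k*(log(sin(y) - 1) - log(sin(y) + 1))/2)


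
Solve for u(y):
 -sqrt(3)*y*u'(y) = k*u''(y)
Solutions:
 u(y) = C1 + C2*sqrt(k)*erf(sqrt(2)*3^(1/4)*y*sqrt(1/k)/2)


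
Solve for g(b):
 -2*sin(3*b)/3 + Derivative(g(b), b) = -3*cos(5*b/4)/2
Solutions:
 g(b) = C1 - 6*sin(5*b/4)/5 - 2*cos(3*b)/9


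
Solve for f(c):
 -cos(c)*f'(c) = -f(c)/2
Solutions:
 f(c) = C1*(sin(c) + 1)^(1/4)/(sin(c) - 1)^(1/4)


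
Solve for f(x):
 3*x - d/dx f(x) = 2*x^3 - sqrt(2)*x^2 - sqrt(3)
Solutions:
 f(x) = C1 - x^4/2 + sqrt(2)*x^3/3 + 3*x^2/2 + sqrt(3)*x


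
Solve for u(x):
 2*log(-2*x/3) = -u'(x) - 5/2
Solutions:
 u(x) = C1 - 2*x*log(-x) + x*(-2*log(2) - 1/2 + 2*log(3))


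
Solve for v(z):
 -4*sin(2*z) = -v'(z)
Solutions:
 v(z) = C1 - 2*cos(2*z)


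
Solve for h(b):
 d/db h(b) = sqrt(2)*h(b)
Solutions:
 h(b) = C1*exp(sqrt(2)*b)


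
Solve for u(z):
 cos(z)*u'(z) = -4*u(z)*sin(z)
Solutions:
 u(z) = C1*cos(z)^4


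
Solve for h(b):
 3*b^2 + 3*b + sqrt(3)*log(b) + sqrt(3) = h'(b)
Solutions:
 h(b) = C1 + b^3 + 3*b^2/2 + sqrt(3)*b*log(b)


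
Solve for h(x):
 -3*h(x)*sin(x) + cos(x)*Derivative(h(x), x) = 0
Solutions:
 h(x) = C1/cos(x)^3


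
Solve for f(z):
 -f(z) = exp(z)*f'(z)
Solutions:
 f(z) = C1*exp(exp(-z))


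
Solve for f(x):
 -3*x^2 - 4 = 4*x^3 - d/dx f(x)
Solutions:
 f(x) = C1 + x^4 + x^3 + 4*x


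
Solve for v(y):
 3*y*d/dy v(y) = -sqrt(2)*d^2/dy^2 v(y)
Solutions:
 v(y) = C1 + C2*erf(2^(1/4)*sqrt(3)*y/2)


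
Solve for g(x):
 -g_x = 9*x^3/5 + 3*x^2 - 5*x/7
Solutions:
 g(x) = C1 - 9*x^4/20 - x^3 + 5*x^2/14


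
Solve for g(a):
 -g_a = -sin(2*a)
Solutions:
 g(a) = C1 - cos(2*a)/2


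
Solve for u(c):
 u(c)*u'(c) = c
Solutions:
 u(c) = -sqrt(C1 + c^2)
 u(c) = sqrt(C1 + c^2)


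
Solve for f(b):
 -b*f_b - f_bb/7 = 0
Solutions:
 f(b) = C1 + C2*erf(sqrt(14)*b/2)


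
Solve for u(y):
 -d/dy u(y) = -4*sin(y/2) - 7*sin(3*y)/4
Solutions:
 u(y) = C1 - 8*cos(y/2) - 7*cos(3*y)/12


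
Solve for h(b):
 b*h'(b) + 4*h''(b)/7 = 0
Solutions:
 h(b) = C1 + C2*erf(sqrt(14)*b/4)


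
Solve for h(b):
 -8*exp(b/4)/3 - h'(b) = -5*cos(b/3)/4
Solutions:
 h(b) = C1 - 32*exp(b/4)/3 + 15*sin(b/3)/4


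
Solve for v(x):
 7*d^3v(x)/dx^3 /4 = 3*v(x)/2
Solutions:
 v(x) = C3*exp(6^(1/3)*7^(2/3)*x/7) + (C1*sin(2^(1/3)*3^(5/6)*7^(2/3)*x/14) + C2*cos(2^(1/3)*3^(5/6)*7^(2/3)*x/14))*exp(-6^(1/3)*7^(2/3)*x/14)


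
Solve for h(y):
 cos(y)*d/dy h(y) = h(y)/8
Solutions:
 h(y) = C1*(sin(y) + 1)^(1/16)/(sin(y) - 1)^(1/16)


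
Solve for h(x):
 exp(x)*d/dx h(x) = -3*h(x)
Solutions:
 h(x) = C1*exp(3*exp(-x))


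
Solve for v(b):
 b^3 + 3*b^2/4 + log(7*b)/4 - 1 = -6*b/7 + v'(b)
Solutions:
 v(b) = C1 + b^4/4 + b^3/4 + 3*b^2/7 + b*log(b)/4 - 5*b/4 + b*log(7)/4


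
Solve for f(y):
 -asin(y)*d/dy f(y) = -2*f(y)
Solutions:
 f(y) = C1*exp(2*Integral(1/asin(y), y))


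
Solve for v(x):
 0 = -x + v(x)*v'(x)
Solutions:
 v(x) = -sqrt(C1 + x^2)
 v(x) = sqrt(C1 + x^2)


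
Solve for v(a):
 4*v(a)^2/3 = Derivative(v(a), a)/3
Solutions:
 v(a) = -1/(C1 + 4*a)


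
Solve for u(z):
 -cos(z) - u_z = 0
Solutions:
 u(z) = C1 - sin(z)


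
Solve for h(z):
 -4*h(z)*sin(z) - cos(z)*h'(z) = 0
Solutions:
 h(z) = C1*cos(z)^4


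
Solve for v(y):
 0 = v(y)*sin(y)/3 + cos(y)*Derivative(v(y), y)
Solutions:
 v(y) = C1*cos(y)^(1/3)


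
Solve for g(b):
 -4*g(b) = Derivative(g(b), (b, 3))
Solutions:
 g(b) = C3*exp(-2^(2/3)*b) + (C1*sin(2^(2/3)*sqrt(3)*b/2) + C2*cos(2^(2/3)*sqrt(3)*b/2))*exp(2^(2/3)*b/2)


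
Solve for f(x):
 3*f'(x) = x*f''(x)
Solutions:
 f(x) = C1 + C2*x^4


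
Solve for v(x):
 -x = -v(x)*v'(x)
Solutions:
 v(x) = -sqrt(C1 + x^2)
 v(x) = sqrt(C1 + x^2)


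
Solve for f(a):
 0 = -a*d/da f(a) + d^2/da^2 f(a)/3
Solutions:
 f(a) = C1 + C2*erfi(sqrt(6)*a/2)


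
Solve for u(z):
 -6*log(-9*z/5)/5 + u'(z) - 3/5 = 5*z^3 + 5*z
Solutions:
 u(z) = C1 + 5*z^4/4 + 5*z^2/2 + 6*z*log(-z)/5 + 3*z*(-2*log(5) - 1 + 4*log(3))/5


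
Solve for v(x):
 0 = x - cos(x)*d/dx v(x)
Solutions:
 v(x) = C1 + Integral(x/cos(x), x)


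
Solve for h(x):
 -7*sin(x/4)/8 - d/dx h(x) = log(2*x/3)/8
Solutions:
 h(x) = C1 - x*log(x)/8 - x*log(2)/8 + x/8 + x*log(3)/8 + 7*cos(x/4)/2


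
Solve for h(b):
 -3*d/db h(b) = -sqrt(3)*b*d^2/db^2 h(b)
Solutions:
 h(b) = C1 + C2*b^(1 + sqrt(3))


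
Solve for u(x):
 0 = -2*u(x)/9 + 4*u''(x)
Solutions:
 u(x) = C1*exp(-sqrt(2)*x/6) + C2*exp(sqrt(2)*x/6)


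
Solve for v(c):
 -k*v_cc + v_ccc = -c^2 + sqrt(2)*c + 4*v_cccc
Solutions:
 v(c) = C1 + C2*c + C3*exp(c*(1 - sqrt(1 - 16*k))/8) + C4*exp(c*(sqrt(1 - 16*k) + 1)/8) + c^4/(12*k) + c^3*(-sqrt(2) + 2/k)/(6*k) + c^2*(-4 - sqrt(2)/2 + 1/k)/k^2


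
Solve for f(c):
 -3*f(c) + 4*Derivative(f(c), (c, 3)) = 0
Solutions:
 f(c) = C3*exp(6^(1/3)*c/2) + (C1*sin(2^(1/3)*3^(5/6)*c/4) + C2*cos(2^(1/3)*3^(5/6)*c/4))*exp(-6^(1/3)*c/4)


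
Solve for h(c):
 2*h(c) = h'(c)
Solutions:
 h(c) = C1*exp(2*c)


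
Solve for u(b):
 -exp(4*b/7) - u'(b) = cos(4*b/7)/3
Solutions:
 u(b) = C1 - 7*exp(4*b/7)/4 - 7*sin(4*b/7)/12


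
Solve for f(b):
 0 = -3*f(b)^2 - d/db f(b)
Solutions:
 f(b) = 1/(C1 + 3*b)


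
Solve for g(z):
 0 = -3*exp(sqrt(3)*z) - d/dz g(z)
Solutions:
 g(z) = C1 - sqrt(3)*exp(sqrt(3)*z)


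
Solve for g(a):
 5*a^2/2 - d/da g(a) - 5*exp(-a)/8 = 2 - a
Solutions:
 g(a) = C1 + 5*a^3/6 + a^2/2 - 2*a + 5*exp(-a)/8


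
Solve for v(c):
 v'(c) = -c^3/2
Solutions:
 v(c) = C1 - c^4/8


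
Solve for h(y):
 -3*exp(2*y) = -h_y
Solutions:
 h(y) = C1 + 3*exp(2*y)/2


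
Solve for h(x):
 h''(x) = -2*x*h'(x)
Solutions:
 h(x) = C1 + C2*erf(x)


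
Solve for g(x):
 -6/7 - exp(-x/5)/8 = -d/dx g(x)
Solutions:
 g(x) = C1 + 6*x/7 - 5*exp(-x/5)/8


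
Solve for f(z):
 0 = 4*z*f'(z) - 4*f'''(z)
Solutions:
 f(z) = C1 + Integral(C2*airyai(z) + C3*airybi(z), z)


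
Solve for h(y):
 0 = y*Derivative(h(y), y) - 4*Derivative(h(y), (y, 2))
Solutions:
 h(y) = C1 + C2*erfi(sqrt(2)*y/4)


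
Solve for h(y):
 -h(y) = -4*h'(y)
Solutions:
 h(y) = C1*exp(y/4)


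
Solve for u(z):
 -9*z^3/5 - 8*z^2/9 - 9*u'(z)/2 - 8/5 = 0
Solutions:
 u(z) = C1 - z^4/10 - 16*z^3/243 - 16*z/45


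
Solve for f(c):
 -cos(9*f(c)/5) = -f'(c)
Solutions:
 -c - 5*log(sin(9*f(c)/5) - 1)/18 + 5*log(sin(9*f(c)/5) + 1)/18 = C1


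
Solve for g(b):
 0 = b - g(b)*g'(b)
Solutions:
 g(b) = -sqrt(C1 + b^2)
 g(b) = sqrt(C1 + b^2)


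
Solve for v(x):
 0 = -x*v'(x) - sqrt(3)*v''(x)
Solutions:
 v(x) = C1 + C2*erf(sqrt(2)*3^(3/4)*x/6)


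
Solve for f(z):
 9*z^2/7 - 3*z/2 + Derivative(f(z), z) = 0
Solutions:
 f(z) = C1 - 3*z^3/7 + 3*z^2/4


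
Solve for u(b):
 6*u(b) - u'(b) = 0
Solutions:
 u(b) = C1*exp(6*b)


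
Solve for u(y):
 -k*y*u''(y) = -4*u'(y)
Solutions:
 u(y) = C1 + y^(((re(k) + 4)*re(k) + im(k)^2)/(re(k)^2 + im(k)^2))*(C2*sin(4*log(y)*Abs(im(k))/(re(k)^2 + im(k)^2)) + C3*cos(4*log(y)*im(k)/(re(k)^2 + im(k)^2)))


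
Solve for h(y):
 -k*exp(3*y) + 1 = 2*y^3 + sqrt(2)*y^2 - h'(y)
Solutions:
 h(y) = C1 + k*exp(3*y)/3 + y^4/2 + sqrt(2)*y^3/3 - y


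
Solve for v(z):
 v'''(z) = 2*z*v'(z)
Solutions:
 v(z) = C1 + Integral(C2*airyai(2^(1/3)*z) + C3*airybi(2^(1/3)*z), z)


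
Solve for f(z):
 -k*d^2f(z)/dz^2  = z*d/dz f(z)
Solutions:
 f(z) = C1 + C2*sqrt(k)*erf(sqrt(2)*z*sqrt(1/k)/2)


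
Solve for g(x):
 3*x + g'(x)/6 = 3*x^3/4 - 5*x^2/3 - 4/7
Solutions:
 g(x) = C1 + 9*x^4/8 - 10*x^3/3 - 9*x^2 - 24*x/7


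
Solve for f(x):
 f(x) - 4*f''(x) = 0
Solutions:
 f(x) = C1*exp(-x/2) + C2*exp(x/2)


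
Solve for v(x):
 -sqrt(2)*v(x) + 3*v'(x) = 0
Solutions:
 v(x) = C1*exp(sqrt(2)*x/3)


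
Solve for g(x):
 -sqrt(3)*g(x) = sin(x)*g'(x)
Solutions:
 g(x) = C1*(cos(x) + 1)^(sqrt(3)/2)/(cos(x) - 1)^(sqrt(3)/2)


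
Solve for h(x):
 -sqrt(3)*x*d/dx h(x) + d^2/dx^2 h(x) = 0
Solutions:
 h(x) = C1 + C2*erfi(sqrt(2)*3^(1/4)*x/2)


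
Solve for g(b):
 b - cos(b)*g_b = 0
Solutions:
 g(b) = C1 + Integral(b/cos(b), b)


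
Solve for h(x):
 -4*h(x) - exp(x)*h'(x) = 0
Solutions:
 h(x) = C1*exp(4*exp(-x))


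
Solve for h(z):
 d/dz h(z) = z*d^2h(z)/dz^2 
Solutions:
 h(z) = C1 + C2*z^2


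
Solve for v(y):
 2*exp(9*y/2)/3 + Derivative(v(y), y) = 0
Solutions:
 v(y) = C1 - 4*exp(9*y/2)/27


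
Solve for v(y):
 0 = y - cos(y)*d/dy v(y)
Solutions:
 v(y) = C1 + Integral(y/cos(y), y)


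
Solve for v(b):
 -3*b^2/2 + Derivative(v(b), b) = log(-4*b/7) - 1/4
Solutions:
 v(b) = C1 + b^3/2 + b*log(-b) + b*(-log(7) - 5/4 + 2*log(2))


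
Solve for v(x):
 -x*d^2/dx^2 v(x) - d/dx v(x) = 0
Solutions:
 v(x) = C1 + C2*log(x)


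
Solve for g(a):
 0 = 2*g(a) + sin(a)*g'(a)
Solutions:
 g(a) = C1*(cos(a) + 1)/(cos(a) - 1)


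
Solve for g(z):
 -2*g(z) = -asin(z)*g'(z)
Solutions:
 g(z) = C1*exp(2*Integral(1/asin(z), z))


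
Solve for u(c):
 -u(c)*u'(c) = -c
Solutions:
 u(c) = -sqrt(C1 + c^2)
 u(c) = sqrt(C1 + c^2)


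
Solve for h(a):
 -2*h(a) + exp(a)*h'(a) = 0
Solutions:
 h(a) = C1*exp(-2*exp(-a))


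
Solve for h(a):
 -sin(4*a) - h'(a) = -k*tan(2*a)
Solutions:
 h(a) = C1 - k*log(cos(2*a))/2 + cos(4*a)/4


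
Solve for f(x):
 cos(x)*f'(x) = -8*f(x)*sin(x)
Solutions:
 f(x) = C1*cos(x)^8


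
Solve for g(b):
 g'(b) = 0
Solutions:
 g(b) = C1


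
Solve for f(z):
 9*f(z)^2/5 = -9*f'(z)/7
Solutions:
 f(z) = 5/(C1 + 7*z)


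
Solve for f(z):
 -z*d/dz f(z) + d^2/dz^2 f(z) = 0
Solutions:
 f(z) = C1 + C2*erfi(sqrt(2)*z/2)


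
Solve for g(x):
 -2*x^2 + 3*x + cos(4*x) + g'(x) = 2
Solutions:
 g(x) = C1 + 2*x^3/3 - 3*x^2/2 + 2*x - sin(4*x)/4


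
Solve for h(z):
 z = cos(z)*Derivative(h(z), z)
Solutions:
 h(z) = C1 + Integral(z/cos(z), z)


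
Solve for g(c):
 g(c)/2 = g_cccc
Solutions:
 g(c) = C1*exp(-2^(3/4)*c/2) + C2*exp(2^(3/4)*c/2) + C3*sin(2^(3/4)*c/2) + C4*cos(2^(3/4)*c/2)


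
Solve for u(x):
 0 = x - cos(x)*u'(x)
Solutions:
 u(x) = C1 + Integral(x/cos(x), x)


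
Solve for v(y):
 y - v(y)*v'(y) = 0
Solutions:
 v(y) = -sqrt(C1 + y^2)
 v(y) = sqrt(C1 + y^2)


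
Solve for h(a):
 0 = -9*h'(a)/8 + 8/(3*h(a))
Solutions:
 h(a) = -sqrt(C1 + 384*a)/9
 h(a) = sqrt(C1 + 384*a)/9


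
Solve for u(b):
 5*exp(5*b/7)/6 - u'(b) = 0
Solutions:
 u(b) = C1 + 7*exp(5*b/7)/6


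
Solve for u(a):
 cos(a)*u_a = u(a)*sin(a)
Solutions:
 u(a) = C1/cos(a)


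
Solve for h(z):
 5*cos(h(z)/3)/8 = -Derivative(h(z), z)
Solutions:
 5*z/8 - 3*log(sin(h(z)/3) - 1)/2 + 3*log(sin(h(z)/3) + 1)/2 = C1


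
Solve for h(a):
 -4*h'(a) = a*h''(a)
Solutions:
 h(a) = C1 + C2/a^3


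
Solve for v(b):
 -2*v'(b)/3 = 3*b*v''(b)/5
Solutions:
 v(b) = C1 + C2/b^(1/9)


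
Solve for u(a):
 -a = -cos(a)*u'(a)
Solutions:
 u(a) = C1 + Integral(a/cos(a), a)


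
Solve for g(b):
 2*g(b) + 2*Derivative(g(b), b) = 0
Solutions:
 g(b) = C1*exp(-b)


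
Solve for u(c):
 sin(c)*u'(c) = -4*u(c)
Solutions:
 u(c) = C1*(cos(c)^2 + 2*cos(c) + 1)/(cos(c)^2 - 2*cos(c) + 1)


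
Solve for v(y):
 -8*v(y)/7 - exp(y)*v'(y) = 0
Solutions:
 v(y) = C1*exp(8*exp(-y)/7)


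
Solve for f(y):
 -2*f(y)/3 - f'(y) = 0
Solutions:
 f(y) = C1*exp(-2*y/3)


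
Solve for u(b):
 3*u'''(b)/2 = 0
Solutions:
 u(b) = C1 + C2*b + C3*b^2


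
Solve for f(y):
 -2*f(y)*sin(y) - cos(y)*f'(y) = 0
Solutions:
 f(y) = C1*cos(y)^2


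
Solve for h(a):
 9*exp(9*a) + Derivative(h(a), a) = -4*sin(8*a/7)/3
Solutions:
 h(a) = C1 - exp(9*a) + 7*cos(8*a/7)/6


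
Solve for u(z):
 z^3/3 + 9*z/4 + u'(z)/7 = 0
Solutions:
 u(z) = C1 - 7*z^4/12 - 63*z^2/8


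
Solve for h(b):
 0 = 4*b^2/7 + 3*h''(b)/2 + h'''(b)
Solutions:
 h(b) = C1 + C2*b + C3*exp(-3*b/2) - 2*b^4/63 + 16*b^3/189 - 32*b^2/189


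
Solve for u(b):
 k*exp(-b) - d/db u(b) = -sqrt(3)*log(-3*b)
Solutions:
 u(b) = C1 + sqrt(3)*b*log(-b) + sqrt(3)*b*(-1 + log(3)) - k*exp(-b)


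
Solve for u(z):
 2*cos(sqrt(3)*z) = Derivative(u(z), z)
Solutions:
 u(z) = C1 + 2*sqrt(3)*sin(sqrt(3)*z)/3


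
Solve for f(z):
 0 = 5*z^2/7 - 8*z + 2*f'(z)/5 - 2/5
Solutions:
 f(z) = C1 - 25*z^3/42 + 10*z^2 + z


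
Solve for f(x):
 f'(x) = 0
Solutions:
 f(x) = C1


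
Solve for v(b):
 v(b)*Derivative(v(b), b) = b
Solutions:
 v(b) = -sqrt(C1 + b^2)
 v(b) = sqrt(C1 + b^2)


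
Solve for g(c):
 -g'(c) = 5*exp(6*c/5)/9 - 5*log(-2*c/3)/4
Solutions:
 g(c) = C1 + 5*c*log(-c)/4 + 5*c*(-log(3) - 1 + log(2))/4 - 25*exp(6*c/5)/54


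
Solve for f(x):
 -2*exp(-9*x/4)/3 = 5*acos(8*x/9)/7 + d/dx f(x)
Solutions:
 f(x) = C1 - 5*x*acos(8*x/9)/7 + 5*sqrt(81 - 64*x^2)/56 + 8*exp(-9*x/4)/27


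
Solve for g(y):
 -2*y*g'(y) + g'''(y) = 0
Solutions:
 g(y) = C1 + Integral(C2*airyai(2^(1/3)*y) + C3*airybi(2^(1/3)*y), y)


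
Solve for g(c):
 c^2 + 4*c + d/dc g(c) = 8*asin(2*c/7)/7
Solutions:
 g(c) = C1 - c^3/3 - 2*c^2 + 8*c*asin(2*c/7)/7 + 4*sqrt(49 - 4*c^2)/7


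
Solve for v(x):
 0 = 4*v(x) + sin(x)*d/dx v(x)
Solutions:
 v(x) = C1*(cos(x)^2 + 2*cos(x) + 1)/(cos(x)^2 - 2*cos(x) + 1)


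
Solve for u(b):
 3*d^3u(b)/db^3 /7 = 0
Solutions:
 u(b) = C1 + C2*b + C3*b^2


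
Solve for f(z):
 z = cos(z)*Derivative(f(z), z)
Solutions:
 f(z) = C1 + Integral(z/cos(z), z)


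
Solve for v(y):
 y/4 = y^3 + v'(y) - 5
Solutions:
 v(y) = C1 - y^4/4 + y^2/8 + 5*y


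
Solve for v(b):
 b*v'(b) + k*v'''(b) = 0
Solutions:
 v(b) = C1 + Integral(C2*airyai(b*(-1/k)^(1/3)) + C3*airybi(b*(-1/k)^(1/3)), b)


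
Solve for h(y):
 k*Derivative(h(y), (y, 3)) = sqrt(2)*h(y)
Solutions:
 h(y) = C1*exp(2^(1/6)*y*(1/k)^(1/3)) + C2*exp(2^(1/6)*y*(-1 + sqrt(3)*I)*(1/k)^(1/3)/2) + C3*exp(-2^(1/6)*y*(1 + sqrt(3)*I)*(1/k)^(1/3)/2)


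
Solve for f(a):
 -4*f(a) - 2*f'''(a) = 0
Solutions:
 f(a) = C3*exp(-2^(1/3)*a) + (C1*sin(2^(1/3)*sqrt(3)*a/2) + C2*cos(2^(1/3)*sqrt(3)*a/2))*exp(2^(1/3)*a/2)


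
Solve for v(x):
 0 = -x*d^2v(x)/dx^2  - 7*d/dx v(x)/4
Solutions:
 v(x) = C1 + C2/x^(3/4)


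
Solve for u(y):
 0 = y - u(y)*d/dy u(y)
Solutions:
 u(y) = -sqrt(C1 + y^2)
 u(y) = sqrt(C1 + y^2)


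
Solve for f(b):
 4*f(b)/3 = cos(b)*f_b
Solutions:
 f(b) = C1*(sin(b) + 1)^(2/3)/(sin(b) - 1)^(2/3)


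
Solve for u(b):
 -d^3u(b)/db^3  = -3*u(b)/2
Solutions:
 u(b) = C3*exp(2^(2/3)*3^(1/3)*b/2) + (C1*sin(2^(2/3)*3^(5/6)*b/4) + C2*cos(2^(2/3)*3^(5/6)*b/4))*exp(-2^(2/3)*3^(1/3)*b/4)


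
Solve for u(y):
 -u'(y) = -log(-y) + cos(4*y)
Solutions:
 u(y) = C1 + y*log(-y) - y - sin(4*y)/4


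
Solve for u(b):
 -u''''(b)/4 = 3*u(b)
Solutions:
 u(b) = (C1*sin(3^(1/4)*b) + C2*cos(3^(1/4)*b))*exp(-3^(1/4)*b) + (C3*sin(3^(1/4)*b) + C4*cos(3^(1/4)*b))*exp(3^(1/4)*b)


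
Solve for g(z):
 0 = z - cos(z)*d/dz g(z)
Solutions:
 g(z) = C1 + Integral(z/cos(z), z)


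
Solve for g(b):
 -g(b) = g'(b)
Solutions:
 g(b) = C1*exp(-b)


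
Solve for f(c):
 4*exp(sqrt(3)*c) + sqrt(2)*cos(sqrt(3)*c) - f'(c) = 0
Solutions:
 f(c) = C1 + 4*sqrt(3)*exp(sqrt(3)*c)/3 + sqrt(6)*sin(sqrt(3)*c)/3


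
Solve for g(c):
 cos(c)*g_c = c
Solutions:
 g(c) = C1 + Integral(c/cos(c), c)


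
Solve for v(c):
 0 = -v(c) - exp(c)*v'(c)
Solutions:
 v(c) = C1*exp(exp(-c))


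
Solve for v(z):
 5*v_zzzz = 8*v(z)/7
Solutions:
 v(z) = C1*exp(-70^(3/4)*z/35) + C2*exp(70^(3/4)*z/35) + C3*sin(70^(3/4)*z/35) + C4*cos(70^(3/4)*z/35)


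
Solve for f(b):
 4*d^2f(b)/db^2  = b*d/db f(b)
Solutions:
 f(b) = C1 + C2*erfi(sqrt(2)*b/4)


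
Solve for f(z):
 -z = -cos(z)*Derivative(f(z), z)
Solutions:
 f(z) = C1 + Integral(z/cos(z), z)


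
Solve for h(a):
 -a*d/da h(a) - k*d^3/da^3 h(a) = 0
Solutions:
 h(a) = C1 + Integral(C2*airyai(a*(-1/k)^(1/3)) + C3*airybi(a*(-1/k)^(1/3)), a)


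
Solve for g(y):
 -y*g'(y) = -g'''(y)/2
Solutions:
 g(y) = C1 + Integral(C2*airyai(2^(1/3)*y) + C3*airybi(2^(1/3)*y), y)


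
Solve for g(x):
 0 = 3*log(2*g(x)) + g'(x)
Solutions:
 Integral(1/(log(_y) + log(2)), (_y, g(x)))/3 = C1 - x


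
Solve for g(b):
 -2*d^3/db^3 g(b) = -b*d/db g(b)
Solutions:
 g(b) = C1 + Integral(C2*airyai(2^(2/3)*b/2) + C3*airybi(2^(2/3)*b/2), b)


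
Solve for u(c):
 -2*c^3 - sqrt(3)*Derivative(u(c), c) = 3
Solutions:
 u(c) = C1 - sqrt(3)*c^4/6 - sqrt(3)*c


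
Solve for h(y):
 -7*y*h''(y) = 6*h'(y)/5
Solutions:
 h(y) = C1 + C2*y^(29/35)


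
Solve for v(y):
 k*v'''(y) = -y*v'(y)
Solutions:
 v(y) = C1 + Integral(C2*airyai(y*(-1/k)^(1/3)) + C3*airybi(y*(-1/k)^(1/3)), y)


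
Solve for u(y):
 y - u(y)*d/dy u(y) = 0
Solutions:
 u(y) = -sqrt(C1 + y^2)
 u(y) = sqrt(C1 + y^2)


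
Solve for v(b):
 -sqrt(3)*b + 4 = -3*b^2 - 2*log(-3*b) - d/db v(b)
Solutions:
 v(b) = C1 - b^3 + sqrt(3)*b^2/2 - 2*b*log(-b) + 2*b*(-log(3) - 1)


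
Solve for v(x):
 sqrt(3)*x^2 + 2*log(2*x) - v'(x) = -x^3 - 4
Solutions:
 v(x) = C1 + x^4/4 + sqrt(3)*x^3/3 + 2*x*log(x) + x*log(4) + 2*x


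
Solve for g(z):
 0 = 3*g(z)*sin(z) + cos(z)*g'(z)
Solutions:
 g(z) = C1*cos(z)^3


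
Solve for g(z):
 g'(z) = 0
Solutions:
 g(z) = C1


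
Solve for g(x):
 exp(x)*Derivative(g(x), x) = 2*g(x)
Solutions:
 g(x) = C1*exp(-2*exp(-x))


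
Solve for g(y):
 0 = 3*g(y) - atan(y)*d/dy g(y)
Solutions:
 g(y) = C1*exp(3*Integral(1/atan(y), y))


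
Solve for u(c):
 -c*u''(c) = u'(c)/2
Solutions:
 u(c) = C1 + C2*sqrt(c)


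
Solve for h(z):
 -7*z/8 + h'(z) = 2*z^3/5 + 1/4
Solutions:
 h(z) = C1 + z^4/10 + 7*z^2/16 + z/4


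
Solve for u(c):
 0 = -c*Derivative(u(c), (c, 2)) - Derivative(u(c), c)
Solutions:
 u(c) = C1 + C2*log(c)


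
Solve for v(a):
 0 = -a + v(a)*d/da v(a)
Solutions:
 v(a) = -sqrt(C1 + a^2)
 v(a) = sqrt(C1 + a^2)


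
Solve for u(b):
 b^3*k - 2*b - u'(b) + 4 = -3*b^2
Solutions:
 u(b) = C1 + b^4*k/4 + b^3 - b^2 + 4*b


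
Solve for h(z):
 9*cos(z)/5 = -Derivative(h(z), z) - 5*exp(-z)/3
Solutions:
 h(z) = C1 - 9*sin(z)/5 + 5*exp(-z)/3


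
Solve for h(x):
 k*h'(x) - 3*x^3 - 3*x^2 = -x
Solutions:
 h(x) = C1 + 3*x^4/(4*k) + x^3/k - x^2/(2*k)


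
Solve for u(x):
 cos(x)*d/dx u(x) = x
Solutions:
 u(x) = C1 + Integral(x/cos(x), x)


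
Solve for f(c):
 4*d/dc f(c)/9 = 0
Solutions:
 f(c) = C1


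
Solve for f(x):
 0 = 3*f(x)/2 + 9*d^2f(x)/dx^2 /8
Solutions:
 f(x) = C1*sin(2*sqrt(3)*x/3) + C2*cos(2*sqrt(3)*x/3)


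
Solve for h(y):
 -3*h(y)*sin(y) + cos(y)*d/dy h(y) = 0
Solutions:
 h(y) = C1/cos(y)^3


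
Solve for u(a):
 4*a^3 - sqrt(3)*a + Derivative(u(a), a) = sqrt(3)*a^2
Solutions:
 u(a) = C1 - a^4 + sqrt(3)*a^3/3 + sqrt(3)*a^2/2


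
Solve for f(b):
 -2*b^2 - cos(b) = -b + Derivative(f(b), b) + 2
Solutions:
 f(b) = C1 - 2*b^3/3 + b^2/2 - 2*b - sin(b)


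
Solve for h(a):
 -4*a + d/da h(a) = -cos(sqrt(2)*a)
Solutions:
 h(a) = C1 + 2*a^2 - sqrt(2)*sin(sqrt(2)*a)/2


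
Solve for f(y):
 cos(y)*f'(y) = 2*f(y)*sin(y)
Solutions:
 f(y) = C1/cos(y)^2


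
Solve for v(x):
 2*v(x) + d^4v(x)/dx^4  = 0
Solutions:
 v(x) = (C1*sin(2^(3/4)*x/2) + C2*cos(2^(3/4)*x/2))*exp(-2^(3/4)*x/2) + (C3*sin(2^(3/4)*x/2) + C4*cos(2^(3/4)*x/2))*exp(2^(3/4)*x/2)


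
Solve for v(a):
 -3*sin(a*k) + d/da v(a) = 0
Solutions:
 v(a) = C1 - 3*cos(a*k)/k


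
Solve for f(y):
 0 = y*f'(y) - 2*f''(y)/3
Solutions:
 f(y) = C1 + C2*erfi(sqrt(3)*y/2)


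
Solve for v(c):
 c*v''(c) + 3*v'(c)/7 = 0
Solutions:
 v(c) = C1 + C2*c^(4/7)


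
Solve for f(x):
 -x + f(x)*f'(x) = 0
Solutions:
 f(x) = -sqrt(C1 + x^2)
 f(x) = sqrt(C1 + x^2)


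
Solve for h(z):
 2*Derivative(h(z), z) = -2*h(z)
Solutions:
 h(z) = C1*exp(-z)


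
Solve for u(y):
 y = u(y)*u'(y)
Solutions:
 u(y) = -sqrt(C1 + y^2)
 u(y) = sqrt(C1 + y^2)


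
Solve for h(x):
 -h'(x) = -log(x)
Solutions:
 h(x) = C1 + x*log(x) - x


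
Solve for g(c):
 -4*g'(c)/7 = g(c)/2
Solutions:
 g(c) = C1*exp(-7*c/8)


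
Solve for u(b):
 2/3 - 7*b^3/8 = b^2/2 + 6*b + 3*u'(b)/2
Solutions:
 u(b) = C1 - 7*b^4/48 - b^3/9 - 2*b^2 + 4*b/9


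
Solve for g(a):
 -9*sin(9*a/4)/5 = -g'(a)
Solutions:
 g(a) = C1 - 4*cos(9*a/4)/5


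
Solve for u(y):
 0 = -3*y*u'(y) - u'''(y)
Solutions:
 u(y) = C1 + Integral(C2*airyai(-3^(1/3)*y) + C3*airybi(-3^(1/3)*y), y)


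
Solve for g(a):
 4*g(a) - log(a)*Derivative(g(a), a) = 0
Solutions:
 g(a) = C1*exp(4*li(a))


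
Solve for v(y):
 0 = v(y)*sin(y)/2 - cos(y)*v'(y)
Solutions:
 v(y) = C1/sqrt(cos(y))


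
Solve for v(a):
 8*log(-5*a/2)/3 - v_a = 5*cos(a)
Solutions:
 v(a) = C1 + 8*a*log(-a)/3 - 8*a/3 - 8*a*log(2)/3 + 8*a*log(5)/3 - 5*sin(a)


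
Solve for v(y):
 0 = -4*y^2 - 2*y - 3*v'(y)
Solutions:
 v(y) = C1 - 4*y^3/9 - y^2/3


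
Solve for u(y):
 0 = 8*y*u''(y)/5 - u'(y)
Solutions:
 u(y) = C1 + C2*y^(13/8)


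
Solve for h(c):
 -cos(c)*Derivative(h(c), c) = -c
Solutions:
 h(c) = C1 + Integral(c/cos(c), c)


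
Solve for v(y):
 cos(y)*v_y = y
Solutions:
 v(y) = C1 + Integral(y/cos(y), y)


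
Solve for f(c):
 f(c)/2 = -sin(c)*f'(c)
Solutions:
 f(c) = C1*(cos(c) + 1)^(1/4)/(cos(c) - 1)^(1/4)


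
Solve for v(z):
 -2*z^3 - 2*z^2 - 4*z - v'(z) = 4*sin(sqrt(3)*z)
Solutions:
 v(z) = C1 - z^4/2 - 2*z^3/3 - 2*z^2 + 4*sqrt(3)*cos(sqrt(3)*z)/3


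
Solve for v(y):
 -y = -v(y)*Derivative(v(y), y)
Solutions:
 v(y) = -sqrt(C1 + y^2)
 v(y) = sqrt(C1 + y^2)


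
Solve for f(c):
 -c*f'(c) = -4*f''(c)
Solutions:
 f(c) = C1 + C2*erfi(sqrt(2)*c/4)


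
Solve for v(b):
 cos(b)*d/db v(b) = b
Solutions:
 v(b) = C1 + Integral(b/cos(b), b)


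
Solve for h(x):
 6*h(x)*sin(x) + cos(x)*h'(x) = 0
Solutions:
 h(x) = C1*cos(x)^6


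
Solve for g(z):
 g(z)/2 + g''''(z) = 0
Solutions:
 g(z) = (C1*sin(2^(1/4)*z/2) + C2*cos(2^(1/4)*z/2))*exp(-2^(1/4)*z/2) + (C3*sin(2^(1/4)*z/2) + C4*cos(2^(1/4)*z/2))*exp(2^(1/4)*z/2)


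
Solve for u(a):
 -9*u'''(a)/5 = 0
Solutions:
 u(a) = C1 + C2*a + C3*a^2


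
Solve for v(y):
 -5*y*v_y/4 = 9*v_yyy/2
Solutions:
 v(y) = C1 + Integral(C2*airyai(-60^(1/3)*y/6) + C3*airybi(-60^(1/3)*y/6), y)


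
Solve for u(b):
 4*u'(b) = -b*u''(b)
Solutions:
 u(b) = C1 + C2/b^3


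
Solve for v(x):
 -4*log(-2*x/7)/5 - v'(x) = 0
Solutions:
 v(x) = C1 - 4*x*log(-x)/5 + 4*x*(-log(2) + 1 + log(7))/5


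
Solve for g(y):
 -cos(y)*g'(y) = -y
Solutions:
 g(y) = C1 + Integral(y/cos(y), y)


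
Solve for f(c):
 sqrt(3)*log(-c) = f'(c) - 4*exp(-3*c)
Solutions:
 f(c) = C1 + sqrt(3)*c*log(-c) - sqrt(3)*c - 4*exp(-3*c)/3


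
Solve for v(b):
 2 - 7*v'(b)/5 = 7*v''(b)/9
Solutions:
 v(b) = C1 + C2*exp(-9*b/5) + 10*b/7


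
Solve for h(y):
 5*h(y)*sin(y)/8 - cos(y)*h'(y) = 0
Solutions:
 h(y) = C1/cos(y)^(5/8)


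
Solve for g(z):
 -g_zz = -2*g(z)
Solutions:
 g(z) = C1*exp(-sqrt(2)*z) + C2*exp(sqrt(2)*z)


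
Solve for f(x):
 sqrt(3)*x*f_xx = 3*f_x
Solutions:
 f(x) = C1 + C2*x^(1 + sqrt(3))


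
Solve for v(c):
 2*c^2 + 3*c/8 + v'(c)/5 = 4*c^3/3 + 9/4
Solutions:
 v(c) = C1 + 5*c^4/3 - 10*c^3/3 - 15*c^2/16 + 45*c/4


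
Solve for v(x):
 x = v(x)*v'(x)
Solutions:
 v(x) = -sqrt(C1 + x^2)
 v(x) = sqrt(C1 + x^2)


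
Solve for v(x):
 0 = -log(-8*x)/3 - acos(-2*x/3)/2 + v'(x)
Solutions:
 v(x) = C1 + x*log(-x)/3 + x*acos(-2*x/3)/2 - x/3 + x*log(2) + sqrt(9 - 4*x^2)/4


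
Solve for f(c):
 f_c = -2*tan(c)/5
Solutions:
 f(c) = C1 + 2*log(cos(c))/5


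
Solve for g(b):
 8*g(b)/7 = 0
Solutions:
 g(b) = 0


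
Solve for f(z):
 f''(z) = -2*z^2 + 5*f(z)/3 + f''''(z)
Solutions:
 f(z) = 6*z^2/5 + (C1*sin(3^(3/4)*5^(1/4)*z*sin(atan(sqrt(51)/3)/2)/3) + C2*cos(3^(3/4)*5^(1/4)*z*sin(atan(sqrt(51)/3)/2)/3))*exp(-3^(3/4)*5^(1/4)*z*cos(atan(sqrt(51)/3)/2)/3) + (C3*sin(3^(3/4)*5^(1/4)*z*sin(atan(sqrt(51)/3)/2)/3) + C4*cos(3^(3/4)*5^(1/4)*z*sin(atan(sqrt(51)/3)/2)/3))*exp(3^(3/4)*5^(1/4)*z*cos(atan(sqrt(51)/3)/2)/3) + 36/25


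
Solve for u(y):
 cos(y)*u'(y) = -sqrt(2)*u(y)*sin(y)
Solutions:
 u(y) = C1*cos(y)^(sqrt(2))


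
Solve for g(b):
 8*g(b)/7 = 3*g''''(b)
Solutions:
 g(b) = C1*exp(-42^(3/4)*b/21) + C2*exp(42^(3/4)*b/21) + C3*sin(42^(3/4)*b/21) + C4*cos(42^(3/4)*b/21)


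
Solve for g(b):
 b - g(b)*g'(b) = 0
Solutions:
 g(b) = -sqrt(C1 + b^2)
 g(b) = sqrt(C1 + b^2)


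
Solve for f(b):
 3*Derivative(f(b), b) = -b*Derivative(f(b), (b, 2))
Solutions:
 f(b) = C1 + C2/b^2


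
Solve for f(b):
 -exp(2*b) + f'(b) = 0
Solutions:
 f(b) = C1 + exp(2*b)/2


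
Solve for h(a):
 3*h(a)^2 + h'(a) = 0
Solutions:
 h(a) = 1/(C1 + 3*a)


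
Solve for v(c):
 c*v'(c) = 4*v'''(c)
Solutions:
 v(c) = C1 + Integral(C2*airyai(2^(1/3)*c/2) + C3*airybi(2^(1/3)*c/2), c)


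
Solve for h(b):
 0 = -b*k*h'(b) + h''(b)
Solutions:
 h(b) = Piecewise((-sqrt(2)*sqrt(pi)*C1*erf(sqrt(2)*b*sqrt(-k)/2)/(2*sqrt(-k)) - C2, (k > 0) | (k < 0)), (-C1*b - C2, True))


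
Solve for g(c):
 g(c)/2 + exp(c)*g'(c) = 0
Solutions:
 g(c) = C1*exp(exp(-c)/2)


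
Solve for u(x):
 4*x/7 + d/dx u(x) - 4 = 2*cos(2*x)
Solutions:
 u(x) = C1 - 2*x^2/7 + 4*x + 2*sin(x)*cos(x)


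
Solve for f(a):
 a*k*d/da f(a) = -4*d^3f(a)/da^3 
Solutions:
 f(a) = C1 + Integral(C2*airyai(2^(1/3)*a*(-k)^(1/3)/2) + C3*airybi(2^(1/3)*a*(-k)^(1/3)/2), a)


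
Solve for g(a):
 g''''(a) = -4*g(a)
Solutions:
 g(a) = (C1*sin(a) + C2*cos(a))*exp(-a) + (C3*sin(a) + C4*cos(a))*exp(a)


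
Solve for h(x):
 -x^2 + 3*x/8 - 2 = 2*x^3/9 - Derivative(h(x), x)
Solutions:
 h(x) = C1 + x^4/18 + x^3/3 - 3*x^2/16 + 2*x


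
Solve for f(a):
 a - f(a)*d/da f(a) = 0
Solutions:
 f(a) = -sqrt(C1 + a^2)
 f(a) = sqrt(C1 + a^2)


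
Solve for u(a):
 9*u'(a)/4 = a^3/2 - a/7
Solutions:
 u(a) = C1 + a^4/18 - 2*a^2/63


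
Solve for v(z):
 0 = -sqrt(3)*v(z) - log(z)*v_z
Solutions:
 v(z) = C1*exp(-sqrt(3)*li(z))


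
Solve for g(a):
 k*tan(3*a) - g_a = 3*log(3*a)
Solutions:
 g(a) = C1 - 3*a*log(a) - 3*a*log(3) + 3*a - k*log(cos(3*a))/3


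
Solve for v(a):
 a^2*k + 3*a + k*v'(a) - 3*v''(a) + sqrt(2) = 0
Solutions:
 v(a) = C1 + C2*exp(a*k/3) - a^3/3 - 9*a^2/(2*k) - sqrt(2)*a/k - 27*a/k^2


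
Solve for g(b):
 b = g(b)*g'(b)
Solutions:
 g(b) = -sqrt(C1 + b^2)
 g(b) = sqrt(C1 + b^2)


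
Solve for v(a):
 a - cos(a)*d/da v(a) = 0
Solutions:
 v(a) = C1 + Integral(a/cos(a), a)


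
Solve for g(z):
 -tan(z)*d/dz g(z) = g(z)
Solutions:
 g(z) = C1/sin(z)


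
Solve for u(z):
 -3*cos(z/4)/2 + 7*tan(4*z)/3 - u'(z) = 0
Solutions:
 u(z) = C1 - 7*log(cos(4*z))/12 - 6*sin(z/4)


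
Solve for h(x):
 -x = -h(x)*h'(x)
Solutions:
 h(x) = -sqrt(C1 + x^2)
 h(x) = sqrt(C1 + x^2)


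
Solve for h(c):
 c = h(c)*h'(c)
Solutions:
 h(c) = -sqrt(C1 + c^2)
 h(c) = sqrt(C1 + c^2)


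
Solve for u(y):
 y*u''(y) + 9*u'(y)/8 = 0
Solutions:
 u(y) = C1 + C2/y^(1/8)


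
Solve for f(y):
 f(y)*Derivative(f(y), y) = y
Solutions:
 f(y) = -sqrt(C1 + y^2)
 f(y) = sqrt(C1 + y^2)


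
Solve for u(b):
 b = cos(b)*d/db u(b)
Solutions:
 u(b) = C1 + Integral(b/cos(b), b)


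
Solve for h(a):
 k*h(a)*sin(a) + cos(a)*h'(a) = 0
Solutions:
 h(a) = C1*exp(k*log(cos(a)))


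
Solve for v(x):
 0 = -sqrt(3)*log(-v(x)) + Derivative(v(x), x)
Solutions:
 -li(-v(x)) = C1 + sqrt(3)*x


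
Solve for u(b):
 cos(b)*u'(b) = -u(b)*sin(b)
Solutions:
 u(b) = C1*cos(b)


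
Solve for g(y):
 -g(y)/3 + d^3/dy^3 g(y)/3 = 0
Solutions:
 g(y) = C3*exp(y) + (C1*sin(sqrt(3)*y/2) + C2*cos(sqrt(3)*y/2))*exp(-y/2)


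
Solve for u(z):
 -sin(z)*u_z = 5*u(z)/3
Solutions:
 u(z) = C1*(cos(z) + 1)^(5/6)/(cos(z) - 1)^(5/6)


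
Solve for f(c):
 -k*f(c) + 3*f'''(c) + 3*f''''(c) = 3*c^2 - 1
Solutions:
 f(c) = C1*exp(c*Piecewise((-sqrt(-3^(2/3)*k^(1/3)/3 + 1/4)/2 - sqrt(3^(2/3)*k^(1/3)/3 + 1/2 + 1/(4*sqrt(-3^(2/3)*k^(1/3)/3 + 1/4)))/2 - 1/4, Eq(k, 0)), (-sqrt(-2*k/(9*(-k/48 + sqrt(k^3/729 + k^2/2304))^(1/3)) + 2*(-k/48 + sqrt(k^3/729 + k^2/2304))^(1/3) + 1/4)/2 - sqrt(2*k/(9*(-k/48 + sqrt(k^3/729 + k^2/2304))^(1/3)) - 2*(-k/48 + sqrt(k^3/729 + k^2/2304))^(1/3) + 1/2 + 1/(4*sqrt(-2*k/(9*(-k/48 + sqrt(k^3/729 + k^2/2304))^(1/3)) + 2*(-k/48 + sqrt(k^3/729 + k^2/2304))^(1/3) + 1/4)))/2 - 1/4, True))) + C2*exp(c*Piecewise((-sqrt(-3^(2/3)*k^(1/3)/3 + 1/4)/2 + sqrt(3^(2/3)*k^(1/3)/3 + 1/2 + 1/(4*sqrt(-3^(2/3)*k^(1/3)/3 + 1/4)))/2 - 1/4, Eq(k, 0)), (-sqrt(-2*k/(9*(-k/48 + sqrt(k^3/729 + k^2/2304))^(1/3)) + 2*(-k/48 + sqrt(k^3/729 + k^2/2304))^(1/3) + 1/4)/2 + sqrt(2*k/(9*(-k/48 + sqrt(k^3/729 + k^2/2304))^(1/3)) - 2*(-k/48 + sqrt(k^3/729 + k^2/2304))^(1/3) + 1/2 + 1/(4*sqrt(-2*k/(9*(-k/48 + sqrt(k^3/729 + k^2/2304))^(1/3)) + 2*(-k/48 + sqrt(k^3/729 + k^2/2304))^(1/3) + 1/4)))/2 - 1/4, True))) + C3*exp(c*Piecewise((sqrt(-3^(2/3)*k^(1/3)/3 + 1/4)/2 - sqrt(3^(2/3)*k^(1/3)/3 + 1/2 - 1/(4*sqrt(-3^(2/3)*k^(1/3)/3 + 1/4)))/2 - 1/4, Eq(k, 0)), (sqrt(-2*k/(9*(-k/48 + sqrt(k^3/729 + k^2/2304))^(1/3)) + 2*(-k/48 + sqrt(k^3/729 + k^2/2304))^(1/3) + 1/4)/2 - sqrt(2*k/(9*(-k/48 + sqrt(k^3/729 + k^2/2304))^(1/3)) - 2*(-k/48 + sqrt(k^3/729 + k^2/2304))^(1/3) + 1/2 - 1/(4*sqrt(-2*k/(9*(-k/48 + sqrt(k^3/729 + k^2/2304))^(1/3)) + 2*(-k/48 + sqrt(k^3/729 + k^2/2304))^(1/3) + 1/4)))/2 - 1/4, True))) + C4*exp(c*Piecewise((sqrt(-3^(2/3)*k^(1/3)/3 + 1/4)/2 + sqrt(3^(2/3)*k^(1/3)/3 + 1/2 - 1/(4*sqrt(-3^(2/3)*k^(1/3)/3 + 1/4)))/2 - 1/4, Eq(k, 0)), (sqrt(-2*k/(9*(-k/48 + sqrt(k^3/729 + k^2/2304))^(1/3)) + 2*(-k/48 + sqrt(k^3/729 + k^2/2304))^(1/3) + 1/4)/2 + sqrt(2*k/(9*(-k/48 + sqrt(k^3/729 + k^2/2304))^(1/3)) - 2*(-k/48 + sqrt(k^3/729 + k^2/2304))^(1/3) + 1/2 - 1/(4*sqrt(-2*k/(9*(-k/48 + sqrt(k^3/729 + k^2/2304))^(1/3)) + 2*(-k/48 + sqrt(k^3/729 + k^2/2304))^(1/3) + 1/4)))/2 - 1/4, True))) - 3*c^2/k + 1/k
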